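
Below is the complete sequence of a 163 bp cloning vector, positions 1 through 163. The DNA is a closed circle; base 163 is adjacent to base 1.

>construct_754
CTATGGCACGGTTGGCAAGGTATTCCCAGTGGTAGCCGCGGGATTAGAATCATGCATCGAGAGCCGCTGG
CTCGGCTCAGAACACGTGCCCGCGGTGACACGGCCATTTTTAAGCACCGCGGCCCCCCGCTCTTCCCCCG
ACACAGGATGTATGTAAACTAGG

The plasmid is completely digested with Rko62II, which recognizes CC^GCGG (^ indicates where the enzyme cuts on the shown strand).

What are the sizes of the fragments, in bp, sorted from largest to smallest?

82, 54, 27 bp

Rko62II sites (CCGCGG) start at positions 36, 90, 117.
Rko62II cuts after base 2 of each site, so after positions 37, 91, 118.
Circular molecule, 3 cuts → 3 fragments:
  38–91 → 54 bp
  92–118 → 27 bp
  119–163 then 1–37 → 45 + 37 = 82 bp
Sorted largest to smallest: 82, 54, 27 bp.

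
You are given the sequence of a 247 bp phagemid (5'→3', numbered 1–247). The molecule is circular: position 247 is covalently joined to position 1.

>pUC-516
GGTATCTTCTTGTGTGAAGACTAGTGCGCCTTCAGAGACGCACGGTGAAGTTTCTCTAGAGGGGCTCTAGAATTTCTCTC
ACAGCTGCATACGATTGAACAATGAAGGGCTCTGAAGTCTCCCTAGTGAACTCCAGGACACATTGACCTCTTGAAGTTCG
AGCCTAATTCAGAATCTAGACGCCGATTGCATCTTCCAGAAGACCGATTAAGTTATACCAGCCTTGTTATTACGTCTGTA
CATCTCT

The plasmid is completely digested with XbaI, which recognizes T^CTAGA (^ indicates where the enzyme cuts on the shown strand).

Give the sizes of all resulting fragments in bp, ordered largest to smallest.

127, 109, 11 bp

XbaI sites (TCTAGA) start at positions 55, 66, 175.
XbaI cuts after the first base of each site, so after positions 55, 66, 175.
Circular molecule, 3 cuts → 3 fragments:
  56–66 → 11 bp
  67–175 → 109 bp
  176–247 then 1–55 → 72 + 55 = 127 bp
Sorted largest to smallest: 127, 109, 11 bp.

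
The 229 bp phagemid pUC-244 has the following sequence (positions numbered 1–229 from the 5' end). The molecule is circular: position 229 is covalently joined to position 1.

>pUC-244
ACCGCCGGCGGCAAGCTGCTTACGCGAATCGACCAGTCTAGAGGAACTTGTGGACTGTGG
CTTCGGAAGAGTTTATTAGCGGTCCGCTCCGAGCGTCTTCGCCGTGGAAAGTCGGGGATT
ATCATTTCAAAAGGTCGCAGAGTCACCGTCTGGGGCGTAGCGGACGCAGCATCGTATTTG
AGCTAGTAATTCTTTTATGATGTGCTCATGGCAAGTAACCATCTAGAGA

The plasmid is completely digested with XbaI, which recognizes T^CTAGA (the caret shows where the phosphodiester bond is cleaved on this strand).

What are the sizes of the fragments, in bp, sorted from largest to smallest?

XbaI sites (TCTAGA) start at positions 37, 222.
XbaI cuts after the first base of each site, so after positions 37, 222.
Circular molecule, 2 cuts → 2 fragments:
  38–222 → 185 bp
  223–229 then 1–37 → 7 + 37 = 44 bp
Sorted largest to smallest: 185, 44 bp.

185, 44 bp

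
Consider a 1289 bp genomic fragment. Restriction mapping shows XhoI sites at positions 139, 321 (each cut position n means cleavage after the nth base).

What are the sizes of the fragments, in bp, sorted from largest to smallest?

Linear molecule, 2 cuts → 3 fragments:
  139 − 0 = 139 bp
  321 − 139 = 182 bp
  1289 − 321 = 968 bp
Sorted largest to smallest: 968, 182, 139 bp.

968, 182, 139 bp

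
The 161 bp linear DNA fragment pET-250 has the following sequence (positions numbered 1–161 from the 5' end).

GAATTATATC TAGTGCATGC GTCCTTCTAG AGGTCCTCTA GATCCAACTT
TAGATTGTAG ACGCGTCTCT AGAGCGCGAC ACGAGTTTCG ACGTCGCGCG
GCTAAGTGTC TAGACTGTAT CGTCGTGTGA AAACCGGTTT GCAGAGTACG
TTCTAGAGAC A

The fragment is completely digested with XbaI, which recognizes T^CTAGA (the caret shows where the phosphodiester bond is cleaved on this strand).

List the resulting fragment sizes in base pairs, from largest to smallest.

XbaI sites (TCTAGA) start at positions 26, 37, 68, 109, 152.
XbaI cuts after the first base of each site, so after positions 26, 37, 68, 109, 152.
Linear molecule, 5 cuts → 6 fragments:
  1–26 → 26 bp
  27–37 → 11 bp
  38–68 → 31 bp
  69–109 → 41 bp
  110–152 → 43 bp
  153–161 → 9 bp
Sorted largest to smallest: 43, 41, 31, 26, 11, 9 bp.

43, 41, 31, 26, 11, 9 bp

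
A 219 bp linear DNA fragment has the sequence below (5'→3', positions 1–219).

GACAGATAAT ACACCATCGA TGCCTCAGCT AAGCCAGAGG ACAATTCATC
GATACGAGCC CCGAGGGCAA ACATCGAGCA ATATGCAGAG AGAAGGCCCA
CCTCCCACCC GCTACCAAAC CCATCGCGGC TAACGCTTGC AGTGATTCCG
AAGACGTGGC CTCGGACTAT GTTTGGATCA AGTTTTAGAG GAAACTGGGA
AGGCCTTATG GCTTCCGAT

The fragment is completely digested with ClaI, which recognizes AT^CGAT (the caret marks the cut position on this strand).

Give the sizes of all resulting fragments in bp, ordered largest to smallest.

170, 32, 17 bp

ClaI sites (ATCGAT) start at positions 16, 48.
ClaI cuts after base 2 of each site, so after positions 17, 49.
Linear molecule, 2 cuts → 3 fragments:
  1–17 → 17 bp
  18–49 → 32 bp
  50–219 → 170 bp
Sorted largest to smallest: 170, 32, 17 bp.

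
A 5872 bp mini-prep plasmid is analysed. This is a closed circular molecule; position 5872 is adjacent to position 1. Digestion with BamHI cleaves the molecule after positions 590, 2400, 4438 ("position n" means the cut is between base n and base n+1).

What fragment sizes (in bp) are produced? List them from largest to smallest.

2038, 2024, 1810 bp

Circular molecule, 3 cuts → 3 fragments:
  2400 − 590 = 1810 bp
  4438 − 2400 = 2038 bp
  wrap: 5872 − 4438 + 590 = 2024 bp
Sorted largest to smallest: 2038, 2024, 1810 bp.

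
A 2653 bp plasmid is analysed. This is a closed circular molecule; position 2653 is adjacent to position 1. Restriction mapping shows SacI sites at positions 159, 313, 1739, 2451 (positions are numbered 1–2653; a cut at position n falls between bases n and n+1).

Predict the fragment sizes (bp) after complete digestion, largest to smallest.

Circular molecule, 4 cuts → 4 fragments:
  313 − 159 = 154 bp
  1739 − 313 = 1426 bp
  2451 − 1739 = 712 bp
  wrap: 2653 − 2451 + 159 = 361 bp
Sorted largest to smallest: 1426, 712, 361, 154 bp.

1426, 712, 361, 154 bp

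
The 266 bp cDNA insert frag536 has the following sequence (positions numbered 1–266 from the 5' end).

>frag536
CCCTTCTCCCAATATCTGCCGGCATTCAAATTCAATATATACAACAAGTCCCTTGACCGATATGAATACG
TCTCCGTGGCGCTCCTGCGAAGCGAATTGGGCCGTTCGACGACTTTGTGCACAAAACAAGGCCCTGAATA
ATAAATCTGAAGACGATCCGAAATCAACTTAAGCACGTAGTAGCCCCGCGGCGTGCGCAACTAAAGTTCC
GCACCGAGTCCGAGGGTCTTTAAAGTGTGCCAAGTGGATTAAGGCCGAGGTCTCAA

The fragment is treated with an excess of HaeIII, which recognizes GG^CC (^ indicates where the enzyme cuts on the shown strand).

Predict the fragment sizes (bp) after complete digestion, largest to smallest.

HaeIII sites (GGCC) start at positions 100, 130, 253.
HaeIII cuts after base 2 of each site, so after positions 101, 131, 254.
Linear molecule, 3 cuts → 4 fragments:
  1–101 → 101 bp
  102–131 → 30 bp
  132–254 → 123 bp
  255–266 → 12 bp
Sorted largest to smallest: 123, 101, 30, 12 bp.

123, 101, 30, 12 bp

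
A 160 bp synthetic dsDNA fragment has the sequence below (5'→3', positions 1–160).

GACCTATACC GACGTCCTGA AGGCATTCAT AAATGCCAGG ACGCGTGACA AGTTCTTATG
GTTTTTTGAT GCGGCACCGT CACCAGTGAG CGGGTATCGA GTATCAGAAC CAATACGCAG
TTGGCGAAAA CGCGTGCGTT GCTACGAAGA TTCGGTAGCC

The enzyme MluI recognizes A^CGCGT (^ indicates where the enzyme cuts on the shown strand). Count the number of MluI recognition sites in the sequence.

ACGCGT occurs starting at positions 41, 130.
MluI cuts at 2 sites.

2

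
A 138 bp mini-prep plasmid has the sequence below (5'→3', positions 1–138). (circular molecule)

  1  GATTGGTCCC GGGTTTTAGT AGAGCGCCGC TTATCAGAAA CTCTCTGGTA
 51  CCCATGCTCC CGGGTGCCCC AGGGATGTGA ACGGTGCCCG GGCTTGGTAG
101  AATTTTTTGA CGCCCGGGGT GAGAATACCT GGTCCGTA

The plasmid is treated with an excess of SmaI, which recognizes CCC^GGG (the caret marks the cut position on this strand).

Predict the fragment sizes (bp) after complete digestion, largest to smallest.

SmaI sites (CCCGGG) start at positions 8, 59, 87, 113.
SmaI cuts after base 3 of each site, so after positions 10, 61, 89, 115.
Circular molecule, 4 cuts → 4 fragments:
  11–61 → 51 bp
  62–89 → 28 bp
  90–115 → 26 bp
  116–138 then 1–10 → 23 + 10 = 33 bp
Sorted largest to smallest: 51, 33, 28, 26 bp.

51, 33, 28, 26 bp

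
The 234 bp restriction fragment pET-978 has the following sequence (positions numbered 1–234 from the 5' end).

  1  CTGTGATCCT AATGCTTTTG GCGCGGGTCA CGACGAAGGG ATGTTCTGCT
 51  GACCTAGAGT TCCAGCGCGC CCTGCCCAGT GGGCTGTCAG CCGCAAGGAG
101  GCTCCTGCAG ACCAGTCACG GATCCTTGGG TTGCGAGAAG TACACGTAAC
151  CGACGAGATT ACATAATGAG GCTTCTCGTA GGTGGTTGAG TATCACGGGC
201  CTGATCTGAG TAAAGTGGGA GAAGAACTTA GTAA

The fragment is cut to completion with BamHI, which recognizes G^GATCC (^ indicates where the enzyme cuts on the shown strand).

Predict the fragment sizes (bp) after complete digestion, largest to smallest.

120, 114 bp

The BamHI site (GGATCC) starts at position 120.
BamHI cuts after the first base of each site, so after position 120.
Linear molecule, 1 cut → 2 fragments:
  1–120 → 120 bp
  121–234 → 114 bp
Sorted largest to smallest: 120, 114 bp.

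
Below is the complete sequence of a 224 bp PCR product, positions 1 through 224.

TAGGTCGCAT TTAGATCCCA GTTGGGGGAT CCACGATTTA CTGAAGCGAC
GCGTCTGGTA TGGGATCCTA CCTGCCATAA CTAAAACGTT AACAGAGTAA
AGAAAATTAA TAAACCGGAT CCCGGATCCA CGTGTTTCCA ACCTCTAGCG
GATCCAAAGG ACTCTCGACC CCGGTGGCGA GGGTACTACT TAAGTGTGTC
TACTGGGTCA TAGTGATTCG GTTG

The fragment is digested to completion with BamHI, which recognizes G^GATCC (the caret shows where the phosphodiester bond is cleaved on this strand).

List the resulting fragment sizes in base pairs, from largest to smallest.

74, 54, 36, 27, 26, 7 bp

BamHI sites (GGATCC) start at positions 27, 63, 117, 124, 150.
BamHI cuts after the first base of each site, so after positions 27, 63, 117, 124, 150.
Linear molecule, 5 cuts → 6 fragments:
  1–27 → 27 bp
  28–63 → 36 bp
  64–117 → 54 bp
  118–124 → 7 bp
  125–150 → 26 bp
  151–224 → 74 bp
Sorted largest to smallest: 74, 54, 36, 27, 26, 7 bp.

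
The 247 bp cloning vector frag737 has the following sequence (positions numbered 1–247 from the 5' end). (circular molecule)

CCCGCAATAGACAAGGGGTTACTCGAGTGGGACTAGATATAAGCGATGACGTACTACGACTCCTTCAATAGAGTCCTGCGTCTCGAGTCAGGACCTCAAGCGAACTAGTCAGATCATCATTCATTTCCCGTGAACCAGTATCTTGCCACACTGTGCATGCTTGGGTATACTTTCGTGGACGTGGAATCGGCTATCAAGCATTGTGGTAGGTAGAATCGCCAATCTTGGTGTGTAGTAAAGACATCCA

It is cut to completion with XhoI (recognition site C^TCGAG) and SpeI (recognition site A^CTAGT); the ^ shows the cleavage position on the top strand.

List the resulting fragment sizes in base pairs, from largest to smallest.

XhoI sites (CTCGAG) start at positions 22, 82.
XhoI cuts after the first base of each site, so after positions 22, 82.
The SpeI site (ACTAGT) starts at position 104.
SpeI cuts after the first base of each site, so after position 104.
Combined cut positions: 22, 82, 104.
Circular molecule, 3 cuts → 3 fragments:
  23–82 → 60 bp
  83–104 → 22 bp
  105–247 then 1–22 → 143 + 22 = 165 bp
Sorted largest to smallest: 165, 60, 22 bp.

165, 60, 22 bp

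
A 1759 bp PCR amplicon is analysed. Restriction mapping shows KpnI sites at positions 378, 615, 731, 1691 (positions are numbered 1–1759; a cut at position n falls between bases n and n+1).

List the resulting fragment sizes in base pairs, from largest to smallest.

960, 378, 237, 116, 68 bp

Linear molecule, 4 cuts → 5 fragments:
  378 − 0 = 378 bp
  615 − 378 = 237 bp
  731 − 615 = 116 bp
  1691 − 731 = 960 bp
  1759 − 1691 = 68 bp
Sorted largest to smallest: 960, 378, 237, 116, 68 bp.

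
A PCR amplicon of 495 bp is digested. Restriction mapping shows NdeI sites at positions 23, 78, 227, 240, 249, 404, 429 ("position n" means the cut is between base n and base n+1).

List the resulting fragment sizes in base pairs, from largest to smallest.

Linear molecule, 7 cuts → 8 fragments:
  23 − 0 = 23 bp
  78 − 23 = 55 bp
  227 − 78 = 149 bp
  240 − 227 = 13 bp
  249 − 240 = 9 bp
  404 − 249 = 155 bp
  429 − 404 = 25 bp
  495 − 429 = 66 bp
Sorted largest to smallest: 155, 149, 66, 55, 25, 23, 13, 9 bp.

155, 149, 66, 55, 25, 23, 13, 9 bp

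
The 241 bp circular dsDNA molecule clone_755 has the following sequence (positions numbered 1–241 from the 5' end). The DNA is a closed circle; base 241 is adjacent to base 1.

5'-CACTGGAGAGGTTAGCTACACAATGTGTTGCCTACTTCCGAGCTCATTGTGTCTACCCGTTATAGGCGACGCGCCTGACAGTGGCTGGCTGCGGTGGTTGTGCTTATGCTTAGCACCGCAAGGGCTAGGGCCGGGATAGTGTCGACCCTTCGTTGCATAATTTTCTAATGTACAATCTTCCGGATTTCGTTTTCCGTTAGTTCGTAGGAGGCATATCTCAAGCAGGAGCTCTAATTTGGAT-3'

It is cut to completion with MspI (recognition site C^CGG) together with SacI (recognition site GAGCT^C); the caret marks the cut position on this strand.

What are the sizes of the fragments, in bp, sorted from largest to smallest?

87, 55, 50, 49 bp

MspI sites (CCGG) start at positions 131, 180.
MspI cuts after the first base of each site, so after positions 131, 180.
SacI sites (GAGCTC) start at positions 40, 226.
SacI cuts after base 5 of each site (before the last base), so after positions 44, 230.
Combined cut positions: 44, 131, 180, 230.
Circular molecule, 4 cuts → 4 fragments:
  45–131 → 87 bp
  132–180 → 49 bp
  181–230 → 50 bp
  231–241 then 1–44 → 11 + 44 = 55 bp
Sorted largest to smallest: 87, 55, 50, 49 bp.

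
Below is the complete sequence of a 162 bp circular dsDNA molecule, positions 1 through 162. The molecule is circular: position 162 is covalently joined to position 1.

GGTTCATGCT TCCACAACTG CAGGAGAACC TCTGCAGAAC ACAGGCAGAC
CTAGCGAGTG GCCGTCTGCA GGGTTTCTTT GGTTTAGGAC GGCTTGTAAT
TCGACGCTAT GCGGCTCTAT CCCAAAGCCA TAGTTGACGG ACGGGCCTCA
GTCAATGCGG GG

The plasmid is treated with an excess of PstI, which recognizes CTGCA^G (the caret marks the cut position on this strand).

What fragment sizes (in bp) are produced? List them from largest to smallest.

114, 34, 14 bp

PstI sites (CTGCAG) start at positions 18, 32, 66.
PstI cuts after base 5 of each site (before the last base), so after positions 22, 36, 70.
Circular molecule, 3 cuts → 3 fragments:
  23–36 → 14 bp
  37–70 → 34 bp
  71–162 then 1–22 → 92 + 22 = 114 bp
Sorted largest to smallest: 114, 34, 14 bp.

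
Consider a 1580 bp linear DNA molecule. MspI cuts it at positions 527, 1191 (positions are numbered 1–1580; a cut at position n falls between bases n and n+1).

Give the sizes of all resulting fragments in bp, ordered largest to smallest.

664, 527, 389 bp

Linear molecule, 2 cuts → 3 fragments:
  527 − 0 = 527 bp
  1191 − 527 = 664 bp
  1580 − 1191 = 389 bp
Sorted largest to smallest: 664, 527, 389 bp.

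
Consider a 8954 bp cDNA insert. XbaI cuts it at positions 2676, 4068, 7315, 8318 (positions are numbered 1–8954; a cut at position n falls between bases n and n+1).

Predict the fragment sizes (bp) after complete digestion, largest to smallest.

3247, 2676, 1392, 1003, 636 bp

Linear molecule, 4 cuts → 5 fragments:
  2676 − 0 = 2676 bp
  4068 − 2676 = 1392 bp
  7315 − 4068 = 3247 bp
  8318 − 7315 = 1003 bp
  8954 − 8318 = 636 bp
Sorted largest to smallest: 3247, 2676, 1392, 1003, 636 bp.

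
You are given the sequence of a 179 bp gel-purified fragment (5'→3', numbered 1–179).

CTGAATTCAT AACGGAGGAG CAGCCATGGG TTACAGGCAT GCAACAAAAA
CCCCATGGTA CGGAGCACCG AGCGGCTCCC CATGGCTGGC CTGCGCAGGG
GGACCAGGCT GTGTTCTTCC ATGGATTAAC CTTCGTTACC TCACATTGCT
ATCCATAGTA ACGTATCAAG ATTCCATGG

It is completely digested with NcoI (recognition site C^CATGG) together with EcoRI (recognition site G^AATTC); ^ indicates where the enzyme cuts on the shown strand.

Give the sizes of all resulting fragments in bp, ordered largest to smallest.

55, 39, 29, 27, 21, 5, 3 bp

NcoI sites (CCATGG) start at positions 24, 53, 80, 119, 174.
NcoI cuts after the first base of each site, so after positions 24, 53, 80, 119, 174.
The EcoRI site (GAATTC) starts at position 3.
EcoRI cuts after the first base of each site, so after position 3.
Combined cut positions: 3, 24, 53, 80, 119, 174.
Linear molecule, 6 cuts → 7 fragments:
  1–3 → 3 bp
  4–24 → 21 bp
  25–53 → 29 bp
  54–80 → 27 bp
  81–119 → 39 bp
  120–174 → 55 bp
  175–179 → 5 bp
Sorted largest to smallest: 55, 39, 29, 27, 21, 5, 3 bp.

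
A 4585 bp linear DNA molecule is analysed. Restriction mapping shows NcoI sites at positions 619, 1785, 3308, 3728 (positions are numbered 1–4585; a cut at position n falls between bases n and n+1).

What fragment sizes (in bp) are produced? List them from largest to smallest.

1523, 1166, 857, 619, 420 bp

Linear molecule, 4 cuts → 5 fragments:
  619 − 0 = 619 bp
  1785 − 619 = 1166 bp
  3308 − 1785 = 1523 bp
  3728 − 3308 = 420 bp
  4585 − 3728 = 857 bp
Sorted largest to smallest: 1523, 1166, 857, 619, 420 bp.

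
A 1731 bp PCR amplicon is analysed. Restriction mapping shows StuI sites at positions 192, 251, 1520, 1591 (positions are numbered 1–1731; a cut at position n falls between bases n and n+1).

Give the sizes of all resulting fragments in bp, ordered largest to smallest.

1269, 192, 140, 71, 59 bp

Linear molecule, 4 cuts → 5 fragments:
  192 − 0 = 192 bp
  251 − 192 = 59 bp
  1520 − 251 = 1269 bp
  1591 − 1520 = 71 bp
  1731 − 1591 = 140 bp
Sorted largest to smallest: 1269, 192, 140, 71, 59 bp.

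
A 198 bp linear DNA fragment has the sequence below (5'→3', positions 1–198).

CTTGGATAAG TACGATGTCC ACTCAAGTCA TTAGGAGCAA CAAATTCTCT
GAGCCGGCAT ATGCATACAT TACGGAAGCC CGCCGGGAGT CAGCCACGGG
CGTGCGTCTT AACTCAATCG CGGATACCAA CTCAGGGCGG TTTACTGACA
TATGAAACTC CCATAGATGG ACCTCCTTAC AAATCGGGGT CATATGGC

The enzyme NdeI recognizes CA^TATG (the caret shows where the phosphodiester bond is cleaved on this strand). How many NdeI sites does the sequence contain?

3

CATATG occurs starting at positions 58, 149, 191.
NdeI cuts at 3 sites.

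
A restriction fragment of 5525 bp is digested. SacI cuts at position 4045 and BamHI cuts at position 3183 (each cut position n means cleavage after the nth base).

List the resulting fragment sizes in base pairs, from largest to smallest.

3183, 1480, 862 bp

Combined cut positions (sorted): 3183, 4045.
Linear molecule, 2 cuts → 3 fragments:
  3183 − 0 = 3183 bp
  4045 − 3183 = 862 bp
  5525 − 4045 = 1480 bp
Sorted largest to smallest: 3183, 1480, 862 bp.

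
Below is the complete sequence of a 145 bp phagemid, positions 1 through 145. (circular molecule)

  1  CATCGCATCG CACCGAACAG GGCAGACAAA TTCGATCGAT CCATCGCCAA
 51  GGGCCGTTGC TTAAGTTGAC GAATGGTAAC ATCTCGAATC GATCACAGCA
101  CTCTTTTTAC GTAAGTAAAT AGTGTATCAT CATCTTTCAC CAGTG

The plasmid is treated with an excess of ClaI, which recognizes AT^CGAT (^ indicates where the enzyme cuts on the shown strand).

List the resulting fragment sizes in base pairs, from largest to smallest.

92, 53 bp

ClaI sites (ATCGAT) start at positions 35, 88.
ClaI cuts after base 2 of each site, so after positions 36, 89.
Circular molecule, 2 cuts → 2 fragments:
  37–89 → 53 bp
  90–145 then 1–36 → 56 + 36 = 92 bp
Sorted largest to smallest: 92, 53 bp.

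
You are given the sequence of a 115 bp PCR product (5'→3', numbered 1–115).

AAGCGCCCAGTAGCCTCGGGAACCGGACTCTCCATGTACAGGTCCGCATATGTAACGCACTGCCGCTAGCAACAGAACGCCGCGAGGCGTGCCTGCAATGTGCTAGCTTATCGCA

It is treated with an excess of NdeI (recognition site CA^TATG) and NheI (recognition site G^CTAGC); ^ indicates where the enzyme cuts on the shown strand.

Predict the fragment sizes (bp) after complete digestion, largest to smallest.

48, 37, 17, 13 bp

The NdeI site (CATATG) starts at position 47.
NdeI cuts after base 2 of each site, so after position 48.
NheI sites (GCTAGC) start at positions 65, 102.
NheI cuts after the first base of each site, so after positions 65, 102.
Combined cut positions: 48, 65, 102.
Linear molecule, 3 cuts → 4 fragments:
  1–48 → 48 bp
  49–65 → 17 bp
  66–102 → 37 bp
  103–115 → 13 bp
Sorted largest to smallest: 48, 37, 17, 13 bp.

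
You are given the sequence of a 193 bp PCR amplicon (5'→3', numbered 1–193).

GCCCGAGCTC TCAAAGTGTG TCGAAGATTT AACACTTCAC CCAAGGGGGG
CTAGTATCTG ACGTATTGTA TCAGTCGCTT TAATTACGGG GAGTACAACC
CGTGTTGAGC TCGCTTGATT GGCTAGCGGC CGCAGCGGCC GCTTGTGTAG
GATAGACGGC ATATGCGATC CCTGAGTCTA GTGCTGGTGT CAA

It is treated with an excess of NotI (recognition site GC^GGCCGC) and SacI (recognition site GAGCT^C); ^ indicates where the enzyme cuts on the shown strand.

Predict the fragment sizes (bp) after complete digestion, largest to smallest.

NotI sites (GCGGCCGC) start at positions 126, 135.
NotI cuts after base 2 of each site, so after positions 127, 136.
SacI sites (GAGCTC) start at positions 5, 107.
SacI cuts after base 5 of each site (before the last base), so after positions 9, 111.
Combined cut positions: 9, 111, 127, 136.
Linear molecule, 4 cuts → 5 fragments:
  1–9 → 9 bp
  10–111 → 102 bp
  112–127 → 16 bp
  128–136 → 9 bp
  137–193 → 57 bp
Sorted largest to smallest: 102, 57, 16, 9, 9 bp.

102, 57, 16, 9, 9 bp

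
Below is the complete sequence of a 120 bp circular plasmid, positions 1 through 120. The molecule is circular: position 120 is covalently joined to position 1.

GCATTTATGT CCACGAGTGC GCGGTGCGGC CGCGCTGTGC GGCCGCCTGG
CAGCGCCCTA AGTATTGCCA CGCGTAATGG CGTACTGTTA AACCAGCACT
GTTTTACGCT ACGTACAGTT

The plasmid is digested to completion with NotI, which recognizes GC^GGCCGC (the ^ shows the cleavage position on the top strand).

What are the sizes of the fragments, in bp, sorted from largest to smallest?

107, 13 bp

NotI sites (GCGGCCGC) start at positions 26, 39.
NotI cuts after base 2 of each site, so after positions 27, 40.
Circular molecule, 2 cuts → 2 fragments:
  28–40 → 13 bp
  41–120 then 1–27 → 80 + 27 = 107 bp
Sorted largest to smallest: 107, 13 bp.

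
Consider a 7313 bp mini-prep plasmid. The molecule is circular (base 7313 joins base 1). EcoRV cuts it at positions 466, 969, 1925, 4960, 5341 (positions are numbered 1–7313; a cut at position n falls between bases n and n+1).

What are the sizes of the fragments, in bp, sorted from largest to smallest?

Circular molecule, 5 cuts → 5 fragments:
  969 − 466 = 503 bp
  1925 − 969 = 956 bp
  4960 − 1925 = 3035 bp
  5341 − 4960 = 381 bp
  wrap: 7313 − 5341 + 466 = 2438 bp
Sorted largest to smallest: 3035, 2438, 956, 503, 381 bp.

3035, 2438, 956, 503, 381 bp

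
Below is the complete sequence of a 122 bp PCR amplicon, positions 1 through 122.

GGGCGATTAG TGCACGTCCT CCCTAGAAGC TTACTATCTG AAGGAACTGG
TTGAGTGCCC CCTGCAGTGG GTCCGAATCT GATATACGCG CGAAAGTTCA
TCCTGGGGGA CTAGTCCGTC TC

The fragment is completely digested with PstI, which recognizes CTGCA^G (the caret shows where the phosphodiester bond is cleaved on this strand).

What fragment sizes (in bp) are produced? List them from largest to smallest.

66, 56 bp

The PstI site (CTGCAG) starts at position 62.
PstI cuts after base 5 of each site (before the last base), so after position 66.
Linear molecule, 1 cut → 2 fragments:
  1–66 → 66 bp
  67–122 → 56 bp
Sorted largest to smallest: 66, 56 bp.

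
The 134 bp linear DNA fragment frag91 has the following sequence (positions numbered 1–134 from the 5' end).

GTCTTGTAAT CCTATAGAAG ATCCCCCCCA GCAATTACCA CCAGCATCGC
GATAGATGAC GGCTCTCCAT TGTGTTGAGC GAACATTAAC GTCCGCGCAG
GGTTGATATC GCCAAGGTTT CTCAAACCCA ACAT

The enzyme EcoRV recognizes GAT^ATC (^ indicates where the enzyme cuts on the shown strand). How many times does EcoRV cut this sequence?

GATATC occurs starting at position 105.
EcoRV cuts at 1 site.

1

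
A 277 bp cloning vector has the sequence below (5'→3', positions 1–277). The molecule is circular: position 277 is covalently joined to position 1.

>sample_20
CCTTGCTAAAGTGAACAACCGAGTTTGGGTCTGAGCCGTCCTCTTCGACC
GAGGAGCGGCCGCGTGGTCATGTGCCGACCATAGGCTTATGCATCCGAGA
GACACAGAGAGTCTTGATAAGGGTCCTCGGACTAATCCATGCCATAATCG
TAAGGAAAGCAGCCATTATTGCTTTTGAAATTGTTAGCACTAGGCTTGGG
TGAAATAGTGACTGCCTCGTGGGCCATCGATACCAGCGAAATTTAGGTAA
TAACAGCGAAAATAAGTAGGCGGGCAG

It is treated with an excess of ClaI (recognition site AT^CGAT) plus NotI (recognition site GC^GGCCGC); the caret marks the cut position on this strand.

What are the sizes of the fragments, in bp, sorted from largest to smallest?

170, 107 bp

The ClaI site (ATCGAT) starts at position 226.
ClaI cuts after base 2 of each site, so after position 227.
The NotI site (GCGGCCGC) starts at position 56.
NotI cuts after base 2 of each site, so after position 57.
Combined cut positions: 57, 227.
Circular molecule, 2 cuts → 2 fragments:
  58–227 → 170 bp
  228–277 then 1–57 → 50 + 57 = 107 bp
Sorted largest to smallest: 170, 107 bp.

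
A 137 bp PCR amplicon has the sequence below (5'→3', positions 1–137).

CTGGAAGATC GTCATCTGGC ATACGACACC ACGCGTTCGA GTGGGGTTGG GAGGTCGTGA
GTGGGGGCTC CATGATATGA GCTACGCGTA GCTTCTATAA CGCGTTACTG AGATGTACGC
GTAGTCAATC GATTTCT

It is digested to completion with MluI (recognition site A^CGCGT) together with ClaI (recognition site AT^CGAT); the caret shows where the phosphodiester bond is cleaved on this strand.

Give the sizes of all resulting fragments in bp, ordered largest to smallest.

MluI sites (ACGCGT) start at positions 31, 84, 100, 117.
MluI cuts after the first base of each site, so after positions 31, 84, 100, 117.
The ClaI site (ATCGAT) starts at position 128.
ClaI cuts after base 2 of each site, so after position 129.
Combined cut positions: 31, 84, 100, 117, 129.
Linear molecule, 5 cuts → 6 fragments:
  1–31 → 31 bp
  32–84 → 53 bp
  85–100 → 16 bp
  101–117 → 17 bp
  118–129 → 12 bp
  130–137 → 8 bp
Sorted largest to smallest: 53, 31, 17, 16, 12, 8 bp.

53, 31, 17, 16, 12, 8 bp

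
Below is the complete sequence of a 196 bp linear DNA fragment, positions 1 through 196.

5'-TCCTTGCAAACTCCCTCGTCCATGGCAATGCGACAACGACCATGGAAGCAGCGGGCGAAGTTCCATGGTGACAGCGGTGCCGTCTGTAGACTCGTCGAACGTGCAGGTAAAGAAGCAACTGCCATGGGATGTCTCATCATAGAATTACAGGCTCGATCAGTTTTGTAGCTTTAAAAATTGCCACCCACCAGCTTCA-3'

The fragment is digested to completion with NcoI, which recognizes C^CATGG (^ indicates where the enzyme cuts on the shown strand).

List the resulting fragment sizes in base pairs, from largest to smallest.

74, 59, 23, 20, 20 bp

NcoI sites (CCATGG) start at positions 20, 40, 63, 122.
NcoI cuts after the first base of each site, so after positions 20, 40, 63, 122.
Linear molecule, 4 cuts → 5 fragments:
  1–20 → 20 bp
  21–40 → 20 bp
  41–63 → 23 bp
  64–122 → 59 bp
  123–196 → 74 bp
Sorted largest to smallest: 74, 59, 23, 20, 20 bp.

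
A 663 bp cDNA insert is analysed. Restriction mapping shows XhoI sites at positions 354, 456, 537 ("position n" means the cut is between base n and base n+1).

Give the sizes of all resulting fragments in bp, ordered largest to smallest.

354, 126, 102, 81 bp

Linear molecule, 3 cuts → 4 fragments:
  354 − 0 = 354 bp
  456 − 354 = 102 bp
  537 − 456 = 81 bp
  663 − 537 = 126 bp
Sorted largest to smallest: 354, 126, 102, 81 bp.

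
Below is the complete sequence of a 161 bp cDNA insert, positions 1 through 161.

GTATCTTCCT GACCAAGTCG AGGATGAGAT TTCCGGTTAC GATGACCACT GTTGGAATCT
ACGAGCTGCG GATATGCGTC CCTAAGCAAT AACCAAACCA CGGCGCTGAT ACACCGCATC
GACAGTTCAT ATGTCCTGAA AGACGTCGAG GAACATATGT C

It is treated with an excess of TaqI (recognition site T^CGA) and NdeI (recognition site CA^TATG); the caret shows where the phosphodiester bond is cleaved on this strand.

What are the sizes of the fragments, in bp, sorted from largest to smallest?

TaqI sites (TCGA) start at positions 18, 119, 146.
TaqI cuts after the first base of each site, so after positions 18, 119, 146.
NdeI sites (CATATG) start at positions 128, 154.
NdeI cuts after base 2 of each site, so after positions 129, 155.
Combined cut positions: 18, 119, 129, 146, 155.
Linear molecule, 5 cuts → 6 fragments:
  1–18 → 18 bp
  19–119 → 101 bp
  120–129 → 10 bp
  130–146 → 17 bp
  147–155 → 9 bp
  156–161 → 6 bp
Sorted largest to smallest: 101, 18, 17, 10, 9, 6 bp.

101, 18, 17, 10, 9, 6 bp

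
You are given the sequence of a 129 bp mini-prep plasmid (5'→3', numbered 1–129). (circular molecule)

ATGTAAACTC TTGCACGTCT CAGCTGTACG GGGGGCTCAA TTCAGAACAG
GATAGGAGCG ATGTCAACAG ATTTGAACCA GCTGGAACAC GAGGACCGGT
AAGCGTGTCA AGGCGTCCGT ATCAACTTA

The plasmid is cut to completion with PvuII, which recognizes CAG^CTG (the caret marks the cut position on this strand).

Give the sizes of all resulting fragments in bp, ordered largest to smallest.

71, 58 bp

PvuII sites (CAGCTG) start at positions 21, 79.
PvuII cuts after base 3 of each site, so after positions 23, 81.
Circular molecule, 2 cuts → 2 fragments:
  24–81 → 58 bp
  82–129 then 1–23 → 48 + 23 = 71 bp
Sorted largest to smallest: 71, 58 bp.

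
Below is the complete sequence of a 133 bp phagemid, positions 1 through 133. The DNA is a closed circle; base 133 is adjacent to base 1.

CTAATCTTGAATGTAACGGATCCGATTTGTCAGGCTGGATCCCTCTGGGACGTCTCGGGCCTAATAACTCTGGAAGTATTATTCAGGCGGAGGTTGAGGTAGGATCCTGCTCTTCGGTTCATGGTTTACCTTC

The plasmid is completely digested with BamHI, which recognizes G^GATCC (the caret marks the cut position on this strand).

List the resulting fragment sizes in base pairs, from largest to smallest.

BamHI sites (GGATCC) start at positions 18, 37, 102.
BamHI cuts after the first base of each site, so after positions 18, 37, 102.
Circular molecule, 3 cuts → 3 fragments:
  19–37 → 19 bp
  38–102 → 65 bp
  103–133 then 1–18 → 31 + 18 = 49 bp
Sorted largest to smallest: 65, 49, 19 bp.

65, 49, 19 bp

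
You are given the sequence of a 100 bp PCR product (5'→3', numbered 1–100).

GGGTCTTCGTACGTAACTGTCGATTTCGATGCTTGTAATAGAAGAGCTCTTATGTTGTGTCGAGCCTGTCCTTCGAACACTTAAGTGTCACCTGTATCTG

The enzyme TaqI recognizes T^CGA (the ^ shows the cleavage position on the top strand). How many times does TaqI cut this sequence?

TCGA occurs starting at positions 20, 26, 60, 73.
TaqI cuts at 4 sites.

4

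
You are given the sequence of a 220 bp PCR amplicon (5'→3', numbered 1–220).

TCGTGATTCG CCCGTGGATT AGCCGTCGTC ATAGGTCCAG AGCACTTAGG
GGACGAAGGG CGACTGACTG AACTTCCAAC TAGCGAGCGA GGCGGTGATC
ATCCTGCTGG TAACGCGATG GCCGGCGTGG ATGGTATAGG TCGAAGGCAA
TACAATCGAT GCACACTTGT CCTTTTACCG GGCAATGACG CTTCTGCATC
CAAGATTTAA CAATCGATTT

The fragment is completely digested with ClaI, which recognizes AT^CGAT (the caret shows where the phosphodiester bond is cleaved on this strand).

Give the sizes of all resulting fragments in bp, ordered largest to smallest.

ClaI sites (ATCGAT) start at positions 155, 213.
ClaI cuts after base 2 of each site, so after positions 156, 214.
Linear molecule, 2 cuts → 3 fragments:
  1–156 → 156 bp
  157–214 → 58 bp
  215–220 → 6 bp
Sorted largest to smallest: 156, 58, 6 bp.

156, 58, 6 bp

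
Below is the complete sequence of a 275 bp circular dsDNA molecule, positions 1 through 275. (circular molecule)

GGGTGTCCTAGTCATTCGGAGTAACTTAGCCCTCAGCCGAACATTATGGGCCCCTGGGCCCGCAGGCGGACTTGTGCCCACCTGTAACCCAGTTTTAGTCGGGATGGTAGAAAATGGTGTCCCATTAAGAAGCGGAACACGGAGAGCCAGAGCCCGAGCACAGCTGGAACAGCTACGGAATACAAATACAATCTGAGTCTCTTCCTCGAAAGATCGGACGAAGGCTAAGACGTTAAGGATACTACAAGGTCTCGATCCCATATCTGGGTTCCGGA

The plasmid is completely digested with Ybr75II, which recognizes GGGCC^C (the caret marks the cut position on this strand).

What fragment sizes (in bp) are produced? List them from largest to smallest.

267, 8 bp

Ybr75II sites (GGGCCC) start at positions 48, 56.
Ybr75II cuts after base 5 of each site (before the last base), so after positions 52, 60.
Circular molecule, 2 cuts → 2 fragments:
  53–60 → 8 bp
  61–275 then 1–52 → 215 + 52 = 267 bp
Sorted largest to smallest: 267, 8 bp.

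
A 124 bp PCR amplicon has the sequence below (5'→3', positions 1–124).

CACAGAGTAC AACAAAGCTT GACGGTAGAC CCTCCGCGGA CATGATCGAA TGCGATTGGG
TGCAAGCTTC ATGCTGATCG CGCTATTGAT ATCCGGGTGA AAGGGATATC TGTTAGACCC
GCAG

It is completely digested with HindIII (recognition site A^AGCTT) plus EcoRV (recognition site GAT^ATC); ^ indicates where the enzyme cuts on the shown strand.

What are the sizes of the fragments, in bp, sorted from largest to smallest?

49, 26, 17, 17, 15 bp

HindIII sites (AAGCTT) start at positions 15, 64.
HindIII cuts after the first base of each site, so after positions 15, 64.
EcoRV sites (GATATC) start at positions 88, 105.
EcoRV cuts after base 3 of each site, so after positions 90, 107.
Combined cut positions: 15, 64, 90, 107.
Linear molecule, 4 cuts → 5 fragments:
  1–15 → 15 bp
  16–64 → 49 bp
  65–90 → 26 bp
  91–107 → 17 bp
  108–124 → 17 bp
Sorted largest to smallest: 49, 26, 17, 17, 15 bp.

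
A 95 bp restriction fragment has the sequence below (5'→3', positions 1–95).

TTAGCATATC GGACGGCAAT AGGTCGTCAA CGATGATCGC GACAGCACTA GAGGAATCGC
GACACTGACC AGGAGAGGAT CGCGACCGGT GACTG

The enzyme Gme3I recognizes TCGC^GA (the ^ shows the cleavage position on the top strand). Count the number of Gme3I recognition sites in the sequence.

TCGCGA occurs starting at positions 37, 57, 80.
Gme3I cuts at 3 sites.

3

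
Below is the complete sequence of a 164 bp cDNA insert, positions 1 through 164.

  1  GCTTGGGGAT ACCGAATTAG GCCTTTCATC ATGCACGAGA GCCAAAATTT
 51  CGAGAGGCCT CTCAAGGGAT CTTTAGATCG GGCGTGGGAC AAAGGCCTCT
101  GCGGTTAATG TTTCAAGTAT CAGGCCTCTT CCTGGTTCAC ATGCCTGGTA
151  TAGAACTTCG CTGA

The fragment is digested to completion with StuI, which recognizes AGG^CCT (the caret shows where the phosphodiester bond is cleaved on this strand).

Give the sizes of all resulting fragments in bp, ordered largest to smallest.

40, 38, 36, 29, 21 bp

StuI sites (AGGCCT) start at positions 19, 55, 93, 122.
StuI cuts after base 3 of each site, so after positions 21, 57, 95, 124.
Linear molecule, 4 cuts → 5 fragments:
  1–21 → 21 bp
  22–57 → 36 bp
  58–95 → 38 bp
  96–124 → 29 bp
  125–164 → 40 bp
Sorted largest to smallest: 40, 38, 36, 29, 21 bp.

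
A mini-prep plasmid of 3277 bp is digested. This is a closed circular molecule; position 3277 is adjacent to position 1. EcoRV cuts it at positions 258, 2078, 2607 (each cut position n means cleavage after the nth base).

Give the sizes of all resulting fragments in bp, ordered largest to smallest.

Circular molecule, 3 cuts → 3 fragments:
  2078 − 258 = 1820 bp
  2607 − 2078 = 529 bp
  wrap: 3277 − 2607 + 258 = 928 bp
Sorted largest to smallest: 1820, 928, 529 bp.

1820, 928, 529 bp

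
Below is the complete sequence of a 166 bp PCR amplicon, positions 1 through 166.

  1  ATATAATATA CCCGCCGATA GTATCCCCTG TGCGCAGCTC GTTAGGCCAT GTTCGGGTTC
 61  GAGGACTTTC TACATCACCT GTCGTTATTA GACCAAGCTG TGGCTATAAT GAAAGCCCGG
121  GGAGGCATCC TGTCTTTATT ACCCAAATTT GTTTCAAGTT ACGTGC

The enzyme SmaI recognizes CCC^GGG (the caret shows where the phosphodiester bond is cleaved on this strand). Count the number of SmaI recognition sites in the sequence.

CCCGGG occurs starting at position 116.
SmaI cuts at 1 site.

1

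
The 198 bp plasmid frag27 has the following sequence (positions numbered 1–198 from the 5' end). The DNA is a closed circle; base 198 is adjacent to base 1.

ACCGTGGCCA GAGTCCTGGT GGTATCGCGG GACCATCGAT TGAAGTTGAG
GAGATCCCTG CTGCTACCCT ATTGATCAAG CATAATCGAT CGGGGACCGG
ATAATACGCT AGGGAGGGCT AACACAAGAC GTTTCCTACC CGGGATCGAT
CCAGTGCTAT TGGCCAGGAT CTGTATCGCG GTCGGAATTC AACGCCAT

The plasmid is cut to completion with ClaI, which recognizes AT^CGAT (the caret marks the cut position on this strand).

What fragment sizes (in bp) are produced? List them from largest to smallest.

ClaI sites (ATCGAT) start at positions 35, 85, 145.
ClaI cuts after base 2 of each site, so after positions 36, 86, 146.
Circular molecule, 3 cuts → 3 fragments:
  37–86 → 50 bp
  87–146 → 60 bp
  147–198 then 1–36 → 52 + 36 = 88 bp
Sorted largest to smallest: 88, 60, 50 bp.

88, 60, 50 bp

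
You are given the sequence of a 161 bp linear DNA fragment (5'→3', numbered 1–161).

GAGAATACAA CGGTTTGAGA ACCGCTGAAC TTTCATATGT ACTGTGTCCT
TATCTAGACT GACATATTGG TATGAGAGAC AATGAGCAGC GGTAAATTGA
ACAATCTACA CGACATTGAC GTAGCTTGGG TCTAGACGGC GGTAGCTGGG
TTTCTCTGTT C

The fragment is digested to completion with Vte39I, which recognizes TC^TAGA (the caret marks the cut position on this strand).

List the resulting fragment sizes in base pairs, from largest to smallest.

78, 54, 29 bp

Vte39I sites (TCTAGA) start at positions 53, 131.
Vte39I cuts after base 2 of each site, so after positions 54, 132.
Linear molecule, 2 cuts → 3 fragments:
  1–54 → 54 bp
  55–132 → 78 bp
  133–161 → 29 bp
Sorted largest to smallest: 78, 54, 29 bp.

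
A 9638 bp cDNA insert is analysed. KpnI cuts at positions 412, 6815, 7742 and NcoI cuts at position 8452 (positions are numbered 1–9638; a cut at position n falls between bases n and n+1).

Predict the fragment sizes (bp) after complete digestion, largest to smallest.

Combined cut positions (sorted): 412, 6815, 7742, 8452.
Linear molecule, 4 cuts → 5 fragments:
  412 − 0 = 412 bp
  6815 − 412 = 6403 bp
  7742 − 6815 = 927 bp
  8452 − 7742 = 710 bp
  9638 − 8452 = 1186 bp
Sorted largest to smallest: 6403, 1186, 927, 710, 412 bp.

6403, 1186, 927, 710, 412 bp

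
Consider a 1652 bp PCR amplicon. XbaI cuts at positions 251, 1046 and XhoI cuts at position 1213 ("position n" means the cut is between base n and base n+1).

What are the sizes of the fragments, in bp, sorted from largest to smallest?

Combined cut positions (sorted): 251, 1046, 1213.
Linear molecule, 3 cuts → 4 fragments:
  251 − 0 = 251 bp
  1046 − 251 = 795 bp
  1213 − 1046 = 167 bp
  1652 − 1213 = 439 bp
Sorted largest to smallest: 795, 439, 251, 167 bp.

795, 439, 251, 167 bp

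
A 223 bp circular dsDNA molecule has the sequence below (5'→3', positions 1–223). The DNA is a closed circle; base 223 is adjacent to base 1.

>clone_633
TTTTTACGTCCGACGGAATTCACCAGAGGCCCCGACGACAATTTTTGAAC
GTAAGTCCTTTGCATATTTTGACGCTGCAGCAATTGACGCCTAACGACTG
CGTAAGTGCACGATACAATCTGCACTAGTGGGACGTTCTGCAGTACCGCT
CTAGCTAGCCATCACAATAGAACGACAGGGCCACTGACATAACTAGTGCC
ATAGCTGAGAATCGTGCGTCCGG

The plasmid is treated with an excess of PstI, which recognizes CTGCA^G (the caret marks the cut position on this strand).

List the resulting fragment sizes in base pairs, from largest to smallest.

160, 63 bp

PstI sites (CTGCAG) start at positions 75, 138.
PstI cuts after base 5 of each site (before the last base), so after positions 79, 142.
Circular molecule, 2 cuts → 2 fragments:
  80–142 → 63 bp
  143–223 then 1–79 → 81 + 79 = 160 bp
Sorted largest to smallest: 160, 63 bp.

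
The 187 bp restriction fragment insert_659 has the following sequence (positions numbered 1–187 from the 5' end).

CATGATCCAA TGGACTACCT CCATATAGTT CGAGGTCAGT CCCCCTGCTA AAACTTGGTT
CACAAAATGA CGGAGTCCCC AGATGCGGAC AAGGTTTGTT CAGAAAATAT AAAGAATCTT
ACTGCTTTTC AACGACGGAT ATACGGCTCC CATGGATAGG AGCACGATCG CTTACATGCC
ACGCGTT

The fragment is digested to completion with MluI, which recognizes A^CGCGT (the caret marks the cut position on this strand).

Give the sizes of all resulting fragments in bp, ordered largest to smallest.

181, 6 bp

The MluI site (ACGCGT) starts at position 181.
MluI cuts after the first base of each site, so after position 181.
Linear molecule, 1 cut → 2 fragments:
  1–181 → 181 bp
  182–187 → 6 bp
Sorted largest to smallest: 181, 6 bp.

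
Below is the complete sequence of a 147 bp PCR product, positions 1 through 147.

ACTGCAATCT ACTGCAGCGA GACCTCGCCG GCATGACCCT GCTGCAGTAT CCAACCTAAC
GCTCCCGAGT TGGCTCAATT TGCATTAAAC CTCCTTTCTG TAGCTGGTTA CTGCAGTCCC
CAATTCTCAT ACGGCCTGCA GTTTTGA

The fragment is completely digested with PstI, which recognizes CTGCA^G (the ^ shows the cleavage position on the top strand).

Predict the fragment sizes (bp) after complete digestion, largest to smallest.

PstI sites (CTGCAG) start at positions 12, 42, 111, 136.
PstI cuts after base 5 of each site (before the last base), so after positions 16, 46, 115, 140.
Linear molecule, 4 cuts → 5 fragments:
  1–16 → 16 bp
  17–46 → 30 bp
  47–115 → 69 bp
  116–140 → 25 bp
  141–147 → 7 bp
Sorted largest to smallest: 69, 30, 25, 16, 7 bp.

69, 30, 25, 16, 7 bp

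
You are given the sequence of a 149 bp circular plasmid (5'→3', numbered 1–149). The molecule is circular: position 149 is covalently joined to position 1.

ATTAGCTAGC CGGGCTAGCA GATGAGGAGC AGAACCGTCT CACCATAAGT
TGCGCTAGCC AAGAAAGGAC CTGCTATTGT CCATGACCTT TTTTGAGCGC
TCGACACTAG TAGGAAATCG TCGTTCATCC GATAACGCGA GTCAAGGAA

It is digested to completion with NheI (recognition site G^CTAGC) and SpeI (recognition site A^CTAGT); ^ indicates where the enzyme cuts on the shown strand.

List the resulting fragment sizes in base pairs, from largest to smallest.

52, 48, 40, 9 bp

NheI sites (GCTAGC) start at positions 5, 14, 54.
NheI cuts after the first base of each site, so after positions 5, 14, 54.
The SpeI site (ACTAGT) starts at position 106.
SpeI cuts after the first base of each site, so after position 106.
Combined cut positions: 5, 14, 54, 106.
Circular molecule, 4 cuts → 4 fragments:
  6–14 → 9 bp
  15–54 → 40 bp
  55–106 → 52 bp
  107–149 then 1–5 → 43 + 5 = 48 bp
Sorted largest to smallest: 52, 48, 40, 9 bp.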